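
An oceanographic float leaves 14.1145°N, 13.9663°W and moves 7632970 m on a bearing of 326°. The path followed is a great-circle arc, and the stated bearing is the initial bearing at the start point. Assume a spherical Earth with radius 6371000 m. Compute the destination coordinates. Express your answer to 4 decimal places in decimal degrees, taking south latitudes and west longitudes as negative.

The arc subtends δ = 7632970/6371000 = 1.198080 rad at the centre.
With φ₁ = 14.1145° = 0.246344 rad and θ = 326° = 5.689773 rad:
Applying the spherical law of cosines for sides, sin φ₂ = sin φ₁ cos δ + cos φ₁ sin δ cos θ = 0.837608, so φ₂ = 56.8884°.
Δλ = atan2( sin θ sin δ cos φ₁ , cos δ − sin φ₁ sin φ₂ ) = atan2(-0.505077, 0.159887) = -1.264218 rad = -72.4343°.
λ₂ = λ₁ + Δλ = -86.4006°.

latitude 56.8884°, longitude -86.4006°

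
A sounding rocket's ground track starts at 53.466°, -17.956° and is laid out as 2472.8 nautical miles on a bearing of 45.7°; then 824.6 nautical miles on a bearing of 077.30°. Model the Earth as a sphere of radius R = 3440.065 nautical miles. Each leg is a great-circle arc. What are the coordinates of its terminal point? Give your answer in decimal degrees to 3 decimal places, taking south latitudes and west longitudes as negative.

latitude 61.438°, longitude 91.565°

Apply the spherical direct solution leg by leg, carrying full precision between legs.
Leg 1: from (53.466°, -17.956°), δ = 2472.8/3440.065 = 0.718824 rad, θ = 45.7° → φ = 61.460°, λ = 62.590°.
Leg 2: from (61.460°, 62.590°), δ = 824.6/3440.065 = 0.239705 rad, θ = 77.3° → φ = 61.438°, λ = 91.565°.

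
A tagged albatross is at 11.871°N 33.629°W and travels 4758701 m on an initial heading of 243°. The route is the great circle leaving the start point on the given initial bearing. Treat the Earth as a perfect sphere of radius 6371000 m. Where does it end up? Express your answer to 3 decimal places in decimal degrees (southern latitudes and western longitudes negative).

latitude -8.679°, longitude -71.389°

δ = 4758701/6371000 = 0.746932 rad (42.7960°).
With φ₁ = 11.871° = 0.207188 rad and θ = 243° = 4.241150 rad:
sin φ₂ = sin φ₁ cos δ + cos φ₁ sin δ cos θ = (0.205709)(0.733777) + (0.978613)(0.679390)(-0.453990) = -0.150896
φ₂ = asin(-0.150896) = -0.151474 rad = -8.679°.
Then Δλ = atan2(-0.592395, 0.764818) = -0.659033 rad, from sin θ sin δ cos φ₁ over cos δ − sin φ₁ sin φ₂.
λ₂ = λ₁ + Δλ = -71.389°.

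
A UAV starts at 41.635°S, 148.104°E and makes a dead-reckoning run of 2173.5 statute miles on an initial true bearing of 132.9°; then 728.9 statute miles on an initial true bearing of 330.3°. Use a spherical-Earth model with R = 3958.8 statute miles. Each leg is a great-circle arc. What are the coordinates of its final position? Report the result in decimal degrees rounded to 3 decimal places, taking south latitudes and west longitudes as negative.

latitude -46.887°, longitude -175.930°

Apply the spherical direct solution leg by leg, carrying full precision between legs.
Leg 1: from (-41.635°, 148.104°), δ = 2173.5/3958.8 = 0.549030 rad, θ = 132.9° → φ = -56.330°, λ = -168.303°.
Leg 2: from (-56.330°, -168.303°), δ = 728.9/3958.8 = 0.184121 rad, θ = 330.3° → φ = -46.887°, λ = -175.930°.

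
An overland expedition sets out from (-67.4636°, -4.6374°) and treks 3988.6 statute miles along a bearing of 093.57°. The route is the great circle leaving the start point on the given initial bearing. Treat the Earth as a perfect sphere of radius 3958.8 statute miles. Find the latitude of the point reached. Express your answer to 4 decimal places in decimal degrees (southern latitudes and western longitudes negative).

The arc subtends δ = 3988.6/3958.8 = 1.007528 rad at the centre.
With φ₁ = -67.4636° = -1.177462 rad and θ = 93.57° = 1.633105 rad:
Destination latitude: φ₂ = arcsin( sin φ₁ cos δ + cos φ₁ sin δ cos θ ) = arcsin(-0.513357) = -30.8877°.
Then Δλ = atan2(0.323432, 0.059798) = 1.387975 rad, from sin θ sin δ cos φ₁ over cos δ − sin φ₁ sin φ₂.
Hence λ₂ = -4.6374° + 79.5251° = 74.8877°.

latitude -30.8877°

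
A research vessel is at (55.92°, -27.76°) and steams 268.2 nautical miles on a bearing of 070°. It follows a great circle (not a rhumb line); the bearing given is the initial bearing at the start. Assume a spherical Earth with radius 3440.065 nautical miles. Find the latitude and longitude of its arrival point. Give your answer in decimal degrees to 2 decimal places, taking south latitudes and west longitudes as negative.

latitude 57.21°, longitude -19.99°

δ = 268.2/3440.065 = 0.077964 rad (4.4670°).
Converting: φ₁ = 0.975988 rad, θ = 1.221730 rad.
sin φ₂ = sin φ₁ cos δ + cos φ₁ sin δ cos θ = (0.828256)(0.996962) + (0.560350)(0.077885)(0.342020) = 0.840667
φ₂ = asin(0.840667) = 0.998513 rad = 57.21°.
Δλ = atan2( sin θ sin δ cos φ₁ , cos δ − sin φ₁ sin φ₂ ) = atan2(0.041011, 0.300675) = 0.135559 rad = 7.77°.
λ₂ = -27.76° + 7.77° = -19.99°.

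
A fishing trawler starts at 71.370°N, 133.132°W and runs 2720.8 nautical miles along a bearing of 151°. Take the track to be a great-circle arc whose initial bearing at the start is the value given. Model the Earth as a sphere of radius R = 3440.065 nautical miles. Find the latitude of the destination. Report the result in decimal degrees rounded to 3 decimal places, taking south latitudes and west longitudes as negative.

Central angle δ = d/R = 0.790915 rad.
Converting: φ₁ = 1.245641 rad, θ = 2.635447 rad.
Applying the spherical law of cosines for sides, sin φ₂ = sin φ₁ cos δ + cos φ₁ sin δ cos θ = 0.467694, so φ₂ = 27.885°.
Then Δλ = atan2(0.110116, 0.260007) = 0.400608 rad, from sin θ sin δ cos φ₁ over cos δ − sin φ₁ sin φ₂.
λ₂ = λ₁ + Δλ = -110.179°.

latitude 27.885°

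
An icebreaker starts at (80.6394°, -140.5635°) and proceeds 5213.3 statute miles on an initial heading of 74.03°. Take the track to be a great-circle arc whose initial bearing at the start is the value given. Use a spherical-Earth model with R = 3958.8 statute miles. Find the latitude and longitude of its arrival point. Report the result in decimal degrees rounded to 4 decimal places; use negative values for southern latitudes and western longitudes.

latitude 16.9273°, longitude -37.1509°

Angular distance δ = d/R = 5213.3 / 3958.8 = 1.316889 rad.
Start latitude φ₁ = 1.407423 rad; initial bearing θ = 1.292067 rad.
Applying the spherical law of cosines for sides, sin φ₂ = sin φ₁ cos δ + cos φ₁ sin δ cos θ = 0.291158, so φ₂ = 16.9273°.
Then Δλ = atan2(0.151357, -0.036093) = 1.804890 rad, from sin θ sin δ cos φ₁ over cos δ − sin φ₁ sin φ₂.
λ₂ = -140.5635° + 103.4126° = -37.1509°.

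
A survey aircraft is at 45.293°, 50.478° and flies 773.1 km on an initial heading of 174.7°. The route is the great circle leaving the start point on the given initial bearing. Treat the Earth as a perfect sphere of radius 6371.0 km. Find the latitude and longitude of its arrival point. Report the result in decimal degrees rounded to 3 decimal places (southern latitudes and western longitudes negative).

latitude 38.367°, longitude 51.295°

Angular distance δ = d/R = 773.1 / 6371 = 0.121347 rad.
With φ₁ = 45.293° = 0.790512 rad and θ = 174.7° = 3.049090 rad:
Destination latitude: φ₂ = arcsin( sin φ₁ cos δ + cos φ₁ sin δ cos θ ) = arcsin(0.620696) = 38.367°.
Then Δλ = atan2(0.007866, 0.551510) = 0.014262 rad, from sin θ sin δ cos φ₁ over cos δ − sin φ₁ sin φ₂.
Hence λ₂ = 50.478° + 0.817° = 51.295°.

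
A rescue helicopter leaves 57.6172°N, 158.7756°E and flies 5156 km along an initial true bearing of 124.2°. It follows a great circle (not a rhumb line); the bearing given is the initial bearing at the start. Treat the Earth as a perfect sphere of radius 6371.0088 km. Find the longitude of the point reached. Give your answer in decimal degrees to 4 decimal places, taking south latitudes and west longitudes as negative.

Central angle δ = d/R = 0.809291 rad.
Converting: φ₁ = 1.005610 rad, θ = 2.167699 rad.
Destination latitude: φ₂ = arcsin( sin φ₁ cos δ + cos φ₁ sin δ cos θ ) = arcsin(0.364817) = 21.3963°.
Then Δλ = atan2(0.320615, 0.381928) = 0.698347 rad, from sin θ sin δ cos φ₁ over cos δ − sin φ₁ sin φ₂.
λ₂ = 158.7756° + 40.0123° = 198.7879°, normalized to (−180°, 180°] → -161.2121°.

longitude -161.2121°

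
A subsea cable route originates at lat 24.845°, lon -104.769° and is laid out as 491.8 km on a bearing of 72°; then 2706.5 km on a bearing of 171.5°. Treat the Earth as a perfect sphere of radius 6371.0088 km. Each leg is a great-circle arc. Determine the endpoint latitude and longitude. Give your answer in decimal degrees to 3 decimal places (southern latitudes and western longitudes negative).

latitude 2.031°, longitude -96.588°

Apply the spherical direct solution leg by leg, carrying full precision between legs.
Leg 1: from (24.845°, -104.769°), δ = 491.8/6371.0088 = 0.077193 rad, θ = 72° → φ = 26.138°, λ = -100.083°.
Leg 2: from (26.138°, -100.083°), δ = 2706.5/6371.0088 = 0.424815 rad, θ = 171.5° → φ = 2.031°, λ = -96.588°.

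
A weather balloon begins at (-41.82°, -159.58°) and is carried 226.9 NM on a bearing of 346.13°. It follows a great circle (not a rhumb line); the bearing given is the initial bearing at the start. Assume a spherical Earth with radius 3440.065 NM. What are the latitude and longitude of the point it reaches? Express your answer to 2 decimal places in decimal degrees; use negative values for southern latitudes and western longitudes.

latitude -38.15°, longitude -160.73°

δ = 226.9/3440.065 = 0.065958 rad (3.7791°).
Converting: φ₁ = -0.729897 rad, θ = 6.041108 rad.
Destination latitude: φ₂ = arcsin( sin φ₁ cos δ + cos φ₁ sin δ cos θ ) = arcsin(-0.617656) = -38.15°.
Δλ = atan2( sin θ sin δ cos φ₁ , cos δ − sin φ₁ sin φ₂ ) = atan2(-0.011775, 0.585977) = -0.020092 rad = -1.15°.
λ₂ = -159.58° + -1.15° = -160.73°.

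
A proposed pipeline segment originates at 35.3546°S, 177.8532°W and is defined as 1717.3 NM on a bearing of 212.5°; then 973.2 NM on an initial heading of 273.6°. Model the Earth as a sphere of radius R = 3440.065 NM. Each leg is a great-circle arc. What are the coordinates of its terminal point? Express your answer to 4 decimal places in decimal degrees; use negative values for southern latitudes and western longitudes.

Apply the spherical direct solution leg by leg, carrying full precision between legs.
Leg 1: from (-35.3546°, -177.8532°), δ = 1717.3/3440.065 = 0.499206 rad, θ = 212.5° → φ = -56.8580°, λ = 154.0812°.
Leg 2: from (-56.8580°, 154.0812°), δ = 973.2/3440.065 = 0.282902 rad, θ = 273.6° → φ = -52.6035°, λ = 126.7768°.

latitude -52.6035°, longitude 126.7768°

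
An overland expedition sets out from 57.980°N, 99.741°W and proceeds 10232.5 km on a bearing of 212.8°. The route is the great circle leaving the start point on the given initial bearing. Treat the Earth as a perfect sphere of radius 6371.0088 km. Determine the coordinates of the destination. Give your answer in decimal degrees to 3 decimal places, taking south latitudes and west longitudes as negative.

latitude -28.381°, longitude -137.717°

Central angle δ = d/R = 1.606104 rad.
With φ₁ = 57.980° = 1.011942 rad and θ = 212.8° = 3.714061 rad:
sin φ₂ = sin φ₁ cos δ + cos φ₁ sin δ cos θ = (0.847863)(-0.035300) + (0.530215)(0.999377)(-0.840567) = -0.475333
φ₂ = asin(-0.475333) = -0.495342 rad = -28.381°.
Then Δλ = atan2(-0.287043, 0.367717) = -0.662804 rad, from sin θ sin δ cos φ₁ over cos δ − sin φ₁ sin φ₂.
Hence λ₂ = -99.741° + -37.976° = -137.717°.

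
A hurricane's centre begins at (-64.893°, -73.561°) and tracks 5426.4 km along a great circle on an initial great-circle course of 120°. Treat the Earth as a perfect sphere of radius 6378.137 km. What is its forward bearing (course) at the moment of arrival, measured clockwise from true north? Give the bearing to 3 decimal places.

final bearing 34.192°

Central angle δ = d/R = 0.850781 rad.
Start latitude φ₁ = -1.132597 rad; initial bearing θ = 2.094395 rad.
sin φ₂ = sin φ₁ cos δ + cos φ₁ sin δ cos θ = (-0.905517)(0.659396) + (0.424310)(0.751796)(-0.500000) = -0.756591
φ₂ = asin(-0.756591) = -0.858085 rad = -49.165°.
For the longitude increment, Δλ = atan2( sin θ sin δ cos φ₁, cos δ − sin φ₁ sin φ₂ ) = atan2(0.276257, -0.025710) = 95.317°.
λ₂ = -73.561° + 95.317° = 21.756°.
The forward bearing on arrival equals the back-azimuth from the destination plus 180°.
Back-azimuth from P₂ (-49.165°, 21.756°) to P₁ (-64.893°, -73.561°), with Δλ' = λ₁ − λ₂ = -95.317°: atan2( sin Δλ' cos φ₁ , cos φ₂ sin φ₁ − sin φ₂ cos φ₁ cos Δλ' ) = 214.192°.
Final bearing = (214.192° + 180°) mod 360° = 34.192°.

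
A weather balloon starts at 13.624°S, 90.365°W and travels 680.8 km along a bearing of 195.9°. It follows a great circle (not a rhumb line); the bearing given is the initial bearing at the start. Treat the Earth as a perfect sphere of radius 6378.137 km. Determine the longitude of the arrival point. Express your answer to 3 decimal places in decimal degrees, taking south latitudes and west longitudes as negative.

δ = 680.8/6378.137 = 0.106740 rad (6.1157°).
Converting: φ₁ = -0.237784 rad, θ = 3.419100 rad.
Destination latitude: φ₂ = arcsin( sin φ₁ cos δ + cos φ₁ sin δ cos θ ) = arcsin(-0.333787) = -19.499°.
Δλ = atan2( sin θ sin δ cos φ₁ , cos δ − sin φ₁ sin φ₂ ) = atan2(-0.028366, 0.915686) = -0.030968 rad = -1.774°.
Hence λ₂ = -90.365° + -1.774° = -92.139°.

longitude -92.139°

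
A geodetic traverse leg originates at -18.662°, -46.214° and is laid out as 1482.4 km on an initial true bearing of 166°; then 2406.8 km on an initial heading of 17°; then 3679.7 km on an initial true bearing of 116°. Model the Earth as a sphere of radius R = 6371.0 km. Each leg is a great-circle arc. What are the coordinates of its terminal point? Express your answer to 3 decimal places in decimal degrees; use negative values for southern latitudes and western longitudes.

latitude -23.010°, longitude -3.941°

Apply the spherical direct solution leg by leg, carrying full precision between legs.
Leg 1: from (-18.662°, -46.214°), δ = 1482.4/6371 = 0.232679 rad, θ = 166° → φ = -31.556°, λ = -42.461°.
Leg 2: from (-31.556°, -42.461°), δ = 2406.8/6371 = 0.377774 rad, θ = 17° → φ = -10.711°, λ = -36.159°.
Leg 3: from (-10.711°, -36.159°), δ = 3679.7/6371 = 0.577570 rad, θ = 116° → φ = -23.010°, λ = -3.941°.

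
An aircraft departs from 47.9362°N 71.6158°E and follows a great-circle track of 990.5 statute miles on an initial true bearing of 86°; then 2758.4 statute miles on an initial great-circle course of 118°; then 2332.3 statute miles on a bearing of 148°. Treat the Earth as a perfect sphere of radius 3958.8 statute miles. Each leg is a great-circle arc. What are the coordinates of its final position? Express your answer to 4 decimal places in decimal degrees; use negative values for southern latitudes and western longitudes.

latitude -8.3666°, longitude 147.4524°

Apply the spherical direct solution leg by leg, carrying full precision between legs.
Leg 1: from (47.9362°, 71.6158°), δ = 990.5/3958.8 = 0.250202 rad, θ = 86° → φ = 46.9580°, λ = 92.8316°.
Leg 2: from (46.9580°, 92.8316°), δ = 2758.4/3958.8 = 0.696777 rad, θ = 118° → φ = 20.7853°, λ = 130.1379°.
Leg 3: from (20.7853°, 130.1379°), δ = 2332.3/3958.8 = 0.589143 rad, θ = 148° → φ = -8.3666°, λ = 147.4524°.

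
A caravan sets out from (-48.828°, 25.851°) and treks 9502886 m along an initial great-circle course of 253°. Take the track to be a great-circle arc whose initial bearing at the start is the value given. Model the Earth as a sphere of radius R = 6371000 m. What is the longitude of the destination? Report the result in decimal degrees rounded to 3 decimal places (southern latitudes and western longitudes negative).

longitude -74.103°

The arc subtends δ = 9502886/6371000 = 1.491585 rad at the centre.
With φ₁ = -48.828° = -0.852209 rad and θ = 253° = 4.415683 rad:
Destination latitude: φ₂ = arcsin( sin φ₁ cos δ + cos φ₁ sin δ cos θ ) = arcsin(-0.251434) = -14.562°.
Then Δλ = atan2(-0.627582, -0.110135) = -1.744518 rad, from sin θ sin δ cos φ₁ over cos δ − sin φ₁ sin φ₂.
λ₂ = 25.851° + -99.954° = -74.103°.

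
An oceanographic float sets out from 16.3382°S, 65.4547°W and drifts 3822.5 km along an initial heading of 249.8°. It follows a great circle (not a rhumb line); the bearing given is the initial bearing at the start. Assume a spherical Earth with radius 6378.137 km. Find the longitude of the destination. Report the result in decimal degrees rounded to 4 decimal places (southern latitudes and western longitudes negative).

longitude -101.1224°

Angular distance δ = d/R = 3822.5 / 6378.137 = 0.599313 rad.
With φ₁ = -16.3382° = -0.285155 rad and θ = 249.8° = 4.359832 rad:
sin φ₂ = sin φ₁ cos δ + cos φ₁ sin δ cos θ = (-0.281307)(0.825723) + (0.959618)(0.564075)(-0.345298) = -0.419190
φ₂ = asin(-0.419190) = -0.432553 rad = -24.7835°.
Δλ = atan2( sin θ sin δ cos φ₁ , cos δ − sin φ₁ sin φ₂ ) = atan2(-0.508003, 0.707802) = -0.622519 rad = -35.6677°.
λ₂ = λ₁ + Δλ = -101.1224°.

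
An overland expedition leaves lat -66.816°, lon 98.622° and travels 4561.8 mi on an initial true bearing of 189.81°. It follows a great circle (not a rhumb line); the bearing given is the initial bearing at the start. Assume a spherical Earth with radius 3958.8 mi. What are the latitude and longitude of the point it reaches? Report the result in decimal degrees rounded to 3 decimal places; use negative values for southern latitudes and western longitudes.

latitude -46.720°, longitude -68.253°

Angular distance δ = d/R = 4561.8 / 3958.8 = 1.152319 rad.
Start latitude φ₁ = -1.166159 rad; initial bearing θ = 3.312809 rad.
Applying the spherical law of cosines for sides, sin φ₂ = sin φ₁ cos δ + cos φ₁ sin δ cos θ = -0.728007, so φ₂ = -46.720°.
Δλ = atan2( sin θ sin δ cos φ₁ , cos δ − sin φ₁ sin φ₂ ) = atan2(-0.061289, -0.262848) = -2.912514 rad = -166.875°.
λ₂ = 98.622° + -166.875° = -68.253°.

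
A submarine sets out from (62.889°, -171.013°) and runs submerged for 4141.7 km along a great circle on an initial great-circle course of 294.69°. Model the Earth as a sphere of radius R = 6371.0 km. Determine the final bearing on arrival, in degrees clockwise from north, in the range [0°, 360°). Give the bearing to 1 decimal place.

The arc subtends δ = 4141.7/6371 = 0.650086 rad at the centre.
Start latitude φ₁ = 1.097620 rad; initial bearing θ = 5.143311 rad.
Applying the spherical law of cosines for sides, sin φ₂ = sin φ₁ cos δ + cos φ₁ sin δ cos θ = 0.823782, so φ₂ = 55.465°.
Δλ = atan2( sin θ sin δ cos φ₁ , cos δ − sin φ₁ sin φ₂ ) = atan2(-0.250609, 0.062762) = -1.325404 rad = -75.940°.
λ₂ = -171.013° + -75.940° = -246.953°, normalized to (−180°, 180°] → 113.047°.
The forward bearing on arrival equals the back-azimuth from the destination plus 180°.
Back-azimuth from P₂ (55.5°, 113.0°) to P₁ (62.9°, -171.0°), with Δλ' = λ₁ − λ₂ = -284.1°: atan2( sin Δλ' cos φ₁ , cos φ₂ sin φ₁ − sin φ₂ cos φ₁ cos Δλ' ) = 46.9°.
Final bearing = (46.9° + 180°) mod 360° = 226.9°.

final bearing 226.9°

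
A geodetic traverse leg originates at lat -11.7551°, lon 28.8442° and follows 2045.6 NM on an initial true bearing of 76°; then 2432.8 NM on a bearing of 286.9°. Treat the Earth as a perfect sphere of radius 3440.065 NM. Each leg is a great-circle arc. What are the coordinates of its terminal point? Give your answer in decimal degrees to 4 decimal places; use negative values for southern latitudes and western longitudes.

Apply the spherical direct solution leg by leg, carrying full precision between legs.
Leg 1: from (-11.7551°, 28.8442°), δ = 2045.6/3440.065 = 0.594640 rad, θ = 76° → φ = -2.0673°, λ = 61.7954°.
Leg 2: from (-2.0673°, 61.7954°), δ = 2432.8/3440.065 = 0.707196 rad, θ = 286.9° → φ = 9.2838°, λ = 22.7528°.

latitude 9.2838°, longitude 22.7528°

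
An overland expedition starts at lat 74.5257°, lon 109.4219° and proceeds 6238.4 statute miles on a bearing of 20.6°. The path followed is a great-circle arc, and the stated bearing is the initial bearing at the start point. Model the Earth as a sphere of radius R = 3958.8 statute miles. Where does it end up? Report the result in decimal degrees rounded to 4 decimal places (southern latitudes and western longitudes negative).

The arc subtends δ = 6238.4/3958.8 = 1.575831 rad at the centre.
With φ₁ = 74.5257° = 1.300719 rad and θ = 20.6° = 0.359538 rad:
sin φ₂ = sin φ₁ cos δ + cos φ₁ sin δ cos θ = (0.963750)(-0.005035) + (0.266806)(0.999987)(0.936060) = 0.244891
φ₂ = asin(0.244891) = 0.247407 rad = 14.1754°.
For the longitude increment, Δλ = atan2( sin θ sin δ cos φ₁, cos δ − sin φ₁ sin φ₂ ) = atan2(0.093872, -0.241049) = 158.7224°.
λ₂ = 109.4219° + 158.7224° = 268.1443°, normalized to (−180°, 180°] → -91.8557°.

latitude 14.1754°, longitude -91.8557°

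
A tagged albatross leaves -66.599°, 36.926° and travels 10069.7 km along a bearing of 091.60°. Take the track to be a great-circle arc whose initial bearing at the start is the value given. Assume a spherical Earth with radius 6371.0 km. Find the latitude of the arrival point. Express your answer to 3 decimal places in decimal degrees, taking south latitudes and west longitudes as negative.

latitude -0.122°

Central angle δ = d/R = 1.580553 rad.
With φ₁ = -66.599° = -1.162372 rad and θ = 91.6° = 1.598722 rad:
Destination latitude: φ₂ = arcsin( sin φ₁ cos δ + cos φ₁ sin δ cos θ ) = arcsin(-0.002135) = -0.122°.
Δλ = atan2( sin θ sin δ cos φ₁ , cos δ − sin φ₁ sin φ₂ ) = atan2(0.396990, -0.011716) = 1.600299 rad = 91.690°.
λ₂ = λ₁ + Δλ = 128.616°.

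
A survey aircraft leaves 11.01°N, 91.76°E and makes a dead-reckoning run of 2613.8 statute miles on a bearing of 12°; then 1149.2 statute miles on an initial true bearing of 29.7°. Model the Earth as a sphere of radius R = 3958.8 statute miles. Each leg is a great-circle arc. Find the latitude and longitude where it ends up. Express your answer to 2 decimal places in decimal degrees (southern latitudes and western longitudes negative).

Apply the spherical direct solution leg by leg, carrying full precision between legs.
Leg 1: from (11.01°, 91.76°), δ = 2613.8/3958.8 = 0.660251 rad, θ = 12° → φ = 47.71°, λ = 102.68°.
Leg 2: from (47.71°, 102.68°), δ = 1149.2/3958.8 = 0.290290 rad, θ = 29.7° → φ = 61.17°, λ = 119.79°.

latitude 61.17°, longitude 119.79°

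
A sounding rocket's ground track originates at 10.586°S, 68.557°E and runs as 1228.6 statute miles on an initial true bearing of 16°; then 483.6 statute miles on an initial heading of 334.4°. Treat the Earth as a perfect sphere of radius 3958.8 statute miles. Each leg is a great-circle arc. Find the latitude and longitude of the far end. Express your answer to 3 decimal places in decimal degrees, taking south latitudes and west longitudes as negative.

latitude 12.824°, longitude 70.322°

Apply the spherical direct solution leg by leg, carrying full precision between legs.
Leg 1: from (-10.586°, 68.557°), δ = 1228.6/3958.8 = 0.310347 rad, θ = 16° → φ = 6.524°, λ = 73.417°.
Leg 2: from (6.524°, 73.417°), δ = 483.6/3958.8 = 0.122158 rad, θ = 334.4° → φ = 12.824°, λ = 70.322°.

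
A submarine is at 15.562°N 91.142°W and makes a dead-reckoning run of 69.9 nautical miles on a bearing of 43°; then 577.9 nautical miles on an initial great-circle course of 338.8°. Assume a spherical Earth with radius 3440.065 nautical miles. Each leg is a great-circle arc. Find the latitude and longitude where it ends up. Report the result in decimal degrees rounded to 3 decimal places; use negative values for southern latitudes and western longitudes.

latitude 25.347°, longitude -94.151°

Apply the spherical direct solution leg by leg, carrying full precision between legs.
Leg 1: from (15.562°, -91.142°), δ = 69.9/3440.065 = 0.020319 rad, θ = 43° → φ = 16.412°, λ = -90.314°.
Leg 2: from (16.412°, -90.314°), δ = 577.9/3440.065 = 0.167991 rad, θ = 338.8° → φ = 25.347°, λ = -94.151°.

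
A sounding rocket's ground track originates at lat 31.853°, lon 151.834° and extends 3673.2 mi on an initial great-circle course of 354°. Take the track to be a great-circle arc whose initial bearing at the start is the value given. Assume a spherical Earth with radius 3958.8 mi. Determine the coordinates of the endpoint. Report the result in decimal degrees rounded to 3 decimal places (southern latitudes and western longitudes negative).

Central angle δ = d/R = 0.927857 rad.
With φ₁ = 31.853° = 0.555940 rad and θ = 354° = 6.178466 rad:
Destination latitude: φ₂ = arcsin( sin φ₁ cos δ + cos φ₁ sin δ cos θ ) = arcsin(0.992494) = 82.975°.
Δλ = atan2( sin θ sin δ cos φ₁ , cos δ − sin φ₁ sin φ₂ ) = atan2(-0.071060, 0.075770) = -0.753327 rad = -43.162°.
λ₂ = λ₁ + Δλ = 108.672°.

latitude 82.975°, longitude 108.672°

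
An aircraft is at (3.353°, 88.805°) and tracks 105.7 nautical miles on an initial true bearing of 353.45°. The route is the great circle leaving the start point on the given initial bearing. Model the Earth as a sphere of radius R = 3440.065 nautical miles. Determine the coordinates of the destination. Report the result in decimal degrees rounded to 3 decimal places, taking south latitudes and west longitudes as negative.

The arc subtends δ = 105.7/3440.065 = 0.030726 rad at the centre.
Start latitude φ₁ = 0.058521 rad; initial bearing θ = 6.168866 rad.
Applying the spherical law of cosines for sides, sin φ₂ = sin φ₁ cos δ + cos φ₁ sin δ cos θ = 0.088928, so φ₂ = 5.102°.
For the longitude increment, Δλ = atan2( sin θ sin δ cos φ₁, cos δ − sin φ₁ sin φ₂ ) = atan2(-0.003498, 0.994327) = -0.202°.
λ₂ = λ₁ + Δλ = 88.603°.

latitude 5.102°, longitude 88.603°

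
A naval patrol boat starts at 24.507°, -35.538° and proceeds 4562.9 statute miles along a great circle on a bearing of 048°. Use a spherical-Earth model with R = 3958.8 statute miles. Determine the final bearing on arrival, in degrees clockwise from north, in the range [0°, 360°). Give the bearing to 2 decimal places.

final bearing 101.03°

δ = 4562.9/3958.8 = 1.152597 rad (66.0389°).
Start latitude φ₁ = 0.427728 rad; initial bearing θ = 0.837758 rad.
sin φ₂ = sin φ₁ cos δ + cos φ₁ sin δ cos θ = (0.414804)(0.406116) + (0.909911)(0.913822)(0.669131) = 0.724838
φ₂ = asin(0.724838) = 0.810799 rad = 46.455°.
Δλ = atan2( sin θ sin δ cos φ₁ , cos δ − sin φ₁ sin φ₂ ) = atan2(0.617922, 0.105450) = 1.401772 rad = 80.316°.
λ₂ = λ₁ + Δλ = 44.778°.
The forward bearing on arrival equals the back-azimuth from the destination plus 180°.
Back-azimuth from P₂ (46.46°, 44.78°) to P₁ (24.51°, -35.54°), with Δλ' = λ₁ − λ₂ = -80.32°: atan2( sin Δλ' cos φ₁ , cos φ₂ sin φ₁ − sin φ₂ cos φ₁ cos Δλ' ) = 281.03°.
Final bearing = (281.03° + 180°) mod 360° = 101.03°.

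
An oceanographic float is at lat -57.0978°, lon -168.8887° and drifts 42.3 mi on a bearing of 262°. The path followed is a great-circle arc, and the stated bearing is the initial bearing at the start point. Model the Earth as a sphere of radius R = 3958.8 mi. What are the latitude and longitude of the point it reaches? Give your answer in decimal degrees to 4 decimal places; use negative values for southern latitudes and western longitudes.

Central angle δ = d/R = 0.010685 rad.
With φ₁ = -57.0978° = -0.996545 rad and θ = 262° = 4.572763 rad:
Destination latitude: φ₂ = arcsin( sin φ₁ cos δ + cos φ₁ sin δ cos θ ) = arcsin(-0.840359) = -57.1780°.
Δλ = atan2( sin θ sin δ cos φ₁ , cos δ − sin φ₁ sin φ₂ ) = atan2(-0.005748, 0.294378) = -0.019522 rad = -1.1185°.
Hence λ₂ = -168.8887° + -1.1185° = -170.0072°.

latitude -57.1780°, longitude -170.0072°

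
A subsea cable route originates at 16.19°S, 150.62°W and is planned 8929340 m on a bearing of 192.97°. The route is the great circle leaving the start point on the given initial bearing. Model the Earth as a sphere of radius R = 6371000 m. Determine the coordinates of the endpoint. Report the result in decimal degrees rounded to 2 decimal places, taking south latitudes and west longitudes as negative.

latitude -75.80°, longitude 93.76°

Central angle δ = d/R = 1.401560 rad.
With φ₁ = -16.19° = -0.282569 rad and θ = 192.97° = 3.367962 rad:
sin φ₂ = sin φ₁ cos δ + cos φ₁ sin δ cos θ = (-0.278823)(0.168429) + (0.960342)(0.985714)(-0.974488) = -0.969434
φ₂ = asin(-0.969434) = -1.322914 rad = -75.80°.
Δλ = atan2( sin θ sin δ cos φ₁ , cos δ − sin φ₁ sin φ₂ ) = atan2(-0.212461, -0.101872) = -2.017897 rad = -115.62°.
λ₂ = -150.62° + -115.62° = -266.24°, normalized to (−180°, 180°] → 93.76°.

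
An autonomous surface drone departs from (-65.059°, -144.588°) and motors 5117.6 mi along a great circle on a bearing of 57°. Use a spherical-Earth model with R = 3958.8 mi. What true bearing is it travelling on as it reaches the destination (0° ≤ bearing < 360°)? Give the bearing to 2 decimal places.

final bearing 20.72°

Central angle δ = d/R = 1.292715 rad.
Converting: φ₁ = -1.135494 rad, θ = 0.994838 rad.
sin φ₂ = sin φ₁ cos δ + cos φ₁ sin δ cos θ = (-0.906742)(0.274511) + (0.421685)(0.961584)(0.544639) = -0.028068
φ₂ = asin(-0.028068) = -0.028072 rad = -1.608°.
For the longitude increment, Δλ = atan2( sin θ sin δ cos φ₁, cos δ − sin φ₁ sin φ₂ ) = atan2(0.340069, 0.249061) = 53.782°.
Hence λ₂ = -144.588° + 53.782° = -90.806°.
The forward bearing on arrival equals the back-azimuth from the destination plus 180°.
Back-azimuth from P₂ (-1.61°, -90.81°) to P₁ (-65.06°, -144.59°), with Δλ' = λ₁ − λ₂ = -53.78°: atan2( sin Δλ' cos φ₁ , cos φ₂ sin φ₁ − sin φ₂ cos φ₁ cos Δλ' ) = 200.72°.
Final bearing = (200.72° + 180°) mod 360° = 20.72°.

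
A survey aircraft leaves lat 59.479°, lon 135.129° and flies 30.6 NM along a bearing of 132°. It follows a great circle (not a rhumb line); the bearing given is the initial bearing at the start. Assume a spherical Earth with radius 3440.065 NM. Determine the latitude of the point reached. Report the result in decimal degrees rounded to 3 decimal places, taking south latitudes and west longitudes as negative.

latitude 59.136°

Central angle δ = d/R = 0.008895 rad.
Converting: φ₁ = 1.038104 rad, θ = 2.303835 rad.
Destination latitude: φ₂ = arcsin( sin φ₁ cos δ + cos φ₁ sin δ cos θ ) = arcsin(0.858386) = 59.136°.
Then Δλ = atan2(0.003357, 0.260510) = 0.012886 rad, from sin θ sin δ cos φ₁ over cos δ − sin φ₁ sin φ₂.
λ₂ = λ₁ + Δλ = 135.867°.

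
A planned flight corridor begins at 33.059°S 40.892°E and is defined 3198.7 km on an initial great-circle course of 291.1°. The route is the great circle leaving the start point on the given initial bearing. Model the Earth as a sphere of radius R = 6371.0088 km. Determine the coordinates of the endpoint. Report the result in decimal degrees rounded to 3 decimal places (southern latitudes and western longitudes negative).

latitude -19.450°, longitude 12.458°

δ = 3198.7/6371.0088 = 0.502071 rad (28.7666°).
Start latitude φ₁ = -0.576988 rad; initial bearing θ = 5.080653 rad.
Destination latitude: φ₂ = arcsin( sin φ₁ cos δ + cos φ₁ sin δ cos θ ) = arcsin(-0.332982) = -19.450°.
For the longitude increment, Δλ = atan2( sin θ sin δ cos φ₁, cos δ − sin φ₁ sin φ₂ ) = atan2(-0.376291, 0.694945) = -28.434°.
Hence λ₂ = 40.892° + -28.434° = 12.458°.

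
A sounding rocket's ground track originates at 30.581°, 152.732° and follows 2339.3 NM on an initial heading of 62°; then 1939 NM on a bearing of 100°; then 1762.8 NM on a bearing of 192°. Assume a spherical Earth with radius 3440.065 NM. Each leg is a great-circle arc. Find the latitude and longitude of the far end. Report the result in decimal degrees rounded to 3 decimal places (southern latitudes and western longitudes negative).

latitude -0.220°, longitude -129.382°

Apply the spherical direct solution leg by leg, carrying full precision between legs.
Leg 1: from (30.581°, 152.732°), δ = 2339.3/3440.065 = 0.680016 rad, θ = 62° → φ = 40.522°, λ = -160.350°.
Leg 2: from (40.522°, -160.350°), δ = 1939/3440.065 = 0.563652 rad, θ = 100° → φ = 28.601°, λ = -123.531°.
Leg 3: from (28.601°, -123.531°), δ = 1762.8/3440.065 = 0.512432 rad, θ = 192° → φ = -0.220°, λ = -129.382°.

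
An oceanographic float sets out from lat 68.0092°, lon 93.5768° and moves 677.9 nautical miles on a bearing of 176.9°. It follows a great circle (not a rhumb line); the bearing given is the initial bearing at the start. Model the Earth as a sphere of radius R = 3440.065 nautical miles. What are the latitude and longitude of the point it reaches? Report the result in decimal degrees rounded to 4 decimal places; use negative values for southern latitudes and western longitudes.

latitude 56.7297°, longitude 94.6827°

δ = 677.9/3440.065 = 0.197060 rad (11.2907°).
Start latitude φ₁ = 1.186984 rad; initial bearing θ = 3.087487 rad.
sin φ₂ = sin φ₁ cos δ + cos φ₁ sin δ cos θ = (0.927244)(0.980646) + (0.374458)(0.195787)(-0.998537) = 0.836092
φ₂ = asin(0.836092) = 0.990120 rad = 56.7297°.
Then Δλ = atan2(0.003965, 0.205385) = 0.019301 rad, from sin θ sin δ cos φ₁ over cos δ − sin φ₁ sin φ₂.
λ₂ = λ₁ + Δλ = 94.6827°.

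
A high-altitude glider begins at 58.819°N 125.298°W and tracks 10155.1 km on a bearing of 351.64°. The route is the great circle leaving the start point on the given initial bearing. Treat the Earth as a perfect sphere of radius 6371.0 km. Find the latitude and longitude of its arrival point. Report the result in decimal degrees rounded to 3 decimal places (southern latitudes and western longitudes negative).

Angular distance δ = d/R = 10155.1 / 6371 = 1.593957 rad.
Converting: φ₁ = 1.026585 rad, θ = 6.137276 rad.
sin φ₂ = sin φ₁ cos δ + cos φ₁ sin δ cos θ = (0.855536)(-0.023159) + (0.517743)(0.999732)(0.989374) = 0.492291
φ₂ = asin(0.492291) = 0.514720 rad = 29.491°.
Then Δλ = atan2(-0.075256, -0.444332) = -2.973816 rad, from sin θ sin δ cos φ₁ over cos δ − sin φ₁ sin φ₂.
λ₂ = -125.298° + -170.387° = -295.685°, normalized to (−180°, 180°] → 64.315°.

latitude 29.491°, longitude 64.315°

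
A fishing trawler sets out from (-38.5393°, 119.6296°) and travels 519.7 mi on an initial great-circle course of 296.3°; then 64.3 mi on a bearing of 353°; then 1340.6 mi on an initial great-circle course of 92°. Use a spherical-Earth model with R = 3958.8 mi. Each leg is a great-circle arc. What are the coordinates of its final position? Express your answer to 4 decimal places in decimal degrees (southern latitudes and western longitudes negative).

latitude -32.4725°, longitude 134.4395°

Apply the spherical direct solution leg by leg, carrying full precision between legs.
Leg 1: from (-38.5393°, 119.6296°), δ = 519.7/3958.8 = 0.131277 rad, θ = 296.3° → φ = -34.9125°, λ = 111.4020°.
Leg 2: from (-34.9125°, 111.4020°), δ = 64.3/3958.8 = 0.016242 rad, θ = 353° → φ = -33.9888°, λ = 111.2652°.
Leg 3: from (-33.9888°, 111.2652°), δ = 1340.6/3958.8 = 0.338638 rad, θ = 92° → φ = -32.4725°, λ = 134.4395°.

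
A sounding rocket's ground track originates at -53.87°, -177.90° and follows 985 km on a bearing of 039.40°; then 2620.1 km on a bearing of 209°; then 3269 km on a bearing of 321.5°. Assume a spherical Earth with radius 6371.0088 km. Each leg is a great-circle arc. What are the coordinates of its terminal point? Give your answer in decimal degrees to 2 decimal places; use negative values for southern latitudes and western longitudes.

Apply the spherical direct solution leg by leg, carrying full precision between legs.
Leg 1: from (-53.87°, -177.90°), δ = 985/6371.0088 = 0.154607 rad, θ = 39.4° → φ = -46.71°, λ = -169.70°.
Leg 2: from (-46.71°, -169.70°), δ = 2620.1/6371.0088 = 0.411254 rad, θ = 209° → φ = -65.09°, λ = 162.90°.
Leg 3: from (-65.09°, 162.90°), δ = 3269/6371.0088 = 0.513106 rad, θ = 321.5° → φ = -38.93°, λ = 139.77°.

latitude -38.93°, longitude 139.77°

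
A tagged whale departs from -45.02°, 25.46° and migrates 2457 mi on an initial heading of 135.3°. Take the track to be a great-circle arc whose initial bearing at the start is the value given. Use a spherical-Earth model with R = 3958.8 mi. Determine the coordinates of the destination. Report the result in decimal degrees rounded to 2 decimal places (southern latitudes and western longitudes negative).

δ = 2457/3958.8 = 0.620643 rad (35.5602°).
Converting: φ₁ = -0.785747 rad, θ = 2.361430 rad.
sin φ₂ = sin φ₁ cos δ + cos φ₁ sin δ cos θ = (-0.707354)(0.813505) + (0.706860)(0.581558)(-0.710799) = -0.867631
φ₂ = asin(-0.867631) = -1.050418 rad = -60.18°.
Then Δλ = atan2(0.289152, 0.199783) = 0.966185 rad, from sin θ sin δ cos φ₁ over cos δ − sin φ₁ sin φ₂.
λ₂ = λ₁ + Δλ = 80.82°.

latitude -60.18°, longitude 80.82°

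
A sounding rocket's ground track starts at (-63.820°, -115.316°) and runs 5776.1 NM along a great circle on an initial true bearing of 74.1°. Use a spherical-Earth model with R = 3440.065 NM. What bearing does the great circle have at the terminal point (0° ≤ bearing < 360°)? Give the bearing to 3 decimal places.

Angular distance δ = d/R = 5776.1 / 3440.065 = 1.679067 rad.
Start latitude φ₁ = -1.113869 rad; initial bearing θ = 1.293289 rad.
sin φ₂ = sin φ₁ cos δ + cos φ₁ sin δ cos θ = (-0.897412)(-0.108059) + (0.441193)(0.994144)(0.273959) = 0.217135
φ₂ = asin(0.217135) = 0.218878 rad = 12.541°.
For the longitude increment, Δλ = atan2( sin θ sin δ cos φ₁, cos δ − sin φ₁ sin φ₂ ) = atan2(0.421829, 0.086800) = 78.372°.
λ₂ = λ₁ + Δλ = -36.944°.
The forward bearing on arrival equals the back-azimuth from the destination plus 180°.
Back-azimuth from P₂ (12.541°, -36.944°) to P₁ (-63.820°, -115.316°), with Δλ' = λ₁ − λ₂ = -78.372°: atan2( sin Δλ' cos φ₁ , cos φ₂ sin φ₁ − sin φ₂ cos φ₁ cos Δλ' ) = 205.765°.
Final bearing = (205.765° + 180°) mod 360° = 25.765°.

final bearing 25.765°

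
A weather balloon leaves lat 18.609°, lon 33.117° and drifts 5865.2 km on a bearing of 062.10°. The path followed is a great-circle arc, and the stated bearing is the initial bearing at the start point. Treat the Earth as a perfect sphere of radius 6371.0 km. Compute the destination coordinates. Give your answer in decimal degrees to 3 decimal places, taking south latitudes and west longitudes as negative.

Central angle δ = d/R = 0.920609 rad.
Converting: φ₁ = 0.324788 rad, θ = 1.083849 rad.
Destination latitude: φ₂ = arcsin( sin φ₁ cos δ + cos φ₁ sin δ cos θ ) = arcsin(0.546153) = 33.103°.
Then Δλ = atan2(0.666674, 0.431054) = 0.996834 rad, from sin θ sin δ cos φ₁ over cos δ − sin φ₁ sin φ₂.
λ₂ = 33.117° + 57.114° = 90.231°.

latitude 33.103°, longitude 90.231°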